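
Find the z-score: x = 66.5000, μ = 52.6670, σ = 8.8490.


z = (66.5000 - 52.6670)/8.8490
= 13.8330/8.8490
= 1.5632

z = 1.5632


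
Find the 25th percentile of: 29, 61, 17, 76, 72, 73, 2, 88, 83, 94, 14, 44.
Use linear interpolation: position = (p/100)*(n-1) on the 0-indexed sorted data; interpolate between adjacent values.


Sorted: 2, 14, 17, 29, 44, 61, 72, 73, 76, 83, 88, 94
n = 12
Index = 25/100 * 11 = 2.7500
Lower = data[2] = 17, Upper = data[3] = 29
P25 = 17 + 0.7500*(12) = 26.0000

P25 = 26.0000


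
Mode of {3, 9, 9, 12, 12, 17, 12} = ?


Frequencies: 3:1, 9:2, 12:3, 17:1
Max frequency = 3
Mode = 12

Mode = 12


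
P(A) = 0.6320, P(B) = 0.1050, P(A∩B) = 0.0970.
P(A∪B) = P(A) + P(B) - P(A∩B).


P(A∪B) = 0.6320 + 0.1050 - 0.0970
= 0.7370 - 0.0970
= 0.6400

P(A∪B) = 0.6400


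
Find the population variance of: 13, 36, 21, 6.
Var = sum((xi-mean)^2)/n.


Mean = 19.0000
Squared deviations: 36.0000, 289.0000, 4.0000, 169.0000
Sum = 498.0000
Variance = 498.0000/4 = 124.5000

Variance = 124.5000


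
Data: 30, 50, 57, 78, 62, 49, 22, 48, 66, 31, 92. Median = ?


Sorted: 22, 30, 31, 48, 49, 50, 57, 62, 66, 78, 92
n = 11 (odd)
Middle value = 50

Median = 50


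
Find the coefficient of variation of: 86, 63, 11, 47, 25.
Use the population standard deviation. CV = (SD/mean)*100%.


Mean = 46.4000
SD = 26.6653
CV = (26.6653/46.4000)*100 = 57.4684%

CV = 57.4684%


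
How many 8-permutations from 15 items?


P(15,8) = 15!/7!
= 1307674368000/5040
= 259459200

P(15,8) = 259459200


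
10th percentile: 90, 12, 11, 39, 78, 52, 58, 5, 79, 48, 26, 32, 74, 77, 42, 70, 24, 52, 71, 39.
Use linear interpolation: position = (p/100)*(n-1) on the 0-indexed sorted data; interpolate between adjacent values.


Sorted: 5, 11, 12, 24, 26, 32, 39, 39, 42, 48, 52, 52, 58, 70, 71, 74, 77, 78, 79, 90
n = 20
Index = 10/100 * 19 = 1.9000
Lower = data[1] = 11, Upper = data[2] = 12
P10 = 11 + 0.9000*(1) = 11.9000

P10 = 11.9000


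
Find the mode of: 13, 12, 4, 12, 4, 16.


Frequencies: 4:2, 12:2, 13:1, 16:1
Max frequency = 2
Mode = 4, 12

Mode = 4, 12


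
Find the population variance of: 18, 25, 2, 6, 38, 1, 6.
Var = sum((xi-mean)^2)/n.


Mean = 13.7143
Squared deviations: 18.3673, 127.3673, 137.2245, 59.5102, 589.7959, 161.6531, 59.5102
Sum = 1153.4286
Variance = 1153.4286/7 = 164.7755

Variance = 164.7755


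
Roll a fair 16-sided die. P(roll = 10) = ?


Favorable outcomes (roll = 10): 1
Total outcomes = 16
P = 1/16 = 0.0625

P = 0.0625


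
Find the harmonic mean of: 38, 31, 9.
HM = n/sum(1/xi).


Sum of reciprocals = 1/38 + 1/31 + 1/9 = 0.169685
HM = 3/0.169685 = 17.6798

HM = 17.6798


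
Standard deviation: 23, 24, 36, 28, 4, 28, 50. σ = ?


Mean = 27.5714
Variance = 166.2449
SD = sqrt(166.2449) = 12.8936

SD = 12.8936


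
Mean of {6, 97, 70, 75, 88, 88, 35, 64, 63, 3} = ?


Sum = 6 + 97 + 70 + 75 + 88 + 88 + 35 + 64 + 63 + 3 = 589
n = 10
Mean = 589/10 = 58.9000

Mean = 58.9000


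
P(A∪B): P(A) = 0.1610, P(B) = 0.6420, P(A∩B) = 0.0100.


P(A∪B) = 0.1610 + 0.6420 - 0.0100
= 0.8030 - 0.0100
= 0.7930

P(A∪B) = 0.7930


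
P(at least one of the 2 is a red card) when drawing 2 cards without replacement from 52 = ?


P(at least one) = 1 - P(none)
P(none) = (26/52) × (25/51) = 0.245098
P(at least one) = 1 - 0.245098 = 0.7549

P = 0.7549


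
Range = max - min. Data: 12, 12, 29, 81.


Max = 81, Min = 12
Range = 81 - 12 = 69

Range = 69


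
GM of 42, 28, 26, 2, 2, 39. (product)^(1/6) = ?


Product = 42 × 28 × 26 × 2 × 2 × 39 = 4769856
GM = 4769856^(1/6) = 12.9743

GM = 12.9743


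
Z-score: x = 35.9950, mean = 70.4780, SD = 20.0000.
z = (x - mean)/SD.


z = (35.9950 - 70.4780)/20.0000
= -34.4830/20.0000
= -1.7241

z = -1.7241


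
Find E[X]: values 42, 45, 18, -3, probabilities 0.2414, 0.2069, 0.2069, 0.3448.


E[X] = 42*0.2414 + 45*0.2069 + 18*0.2069 - 3*0.3448
= 10.1388 + 9.3105 + 3.7242 - 1.0344
= 22.1391

E[X] = 22.1391


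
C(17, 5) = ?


C(17,5) = 17!/(5! × 12!)
= 355687428096000/(120 × 479001600)
= 6188

C(17,5) = 6188


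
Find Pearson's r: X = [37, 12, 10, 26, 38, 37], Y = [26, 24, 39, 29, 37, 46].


Mean X = 26.6667, Mean Y = 33.5000
SD X = 11.799247, SD Y = 7.804913
Cov = 23.666667
r = 23.666667/(11.799247*7.804913) = 0.2570

r = 0.2570


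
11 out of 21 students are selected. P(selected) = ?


P = 11/21 = 0.5238

P = 0.5238


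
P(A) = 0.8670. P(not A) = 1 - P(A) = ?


P(not A) = 1 - 0.8670 = 0.1330

P(not A) = 0.1330


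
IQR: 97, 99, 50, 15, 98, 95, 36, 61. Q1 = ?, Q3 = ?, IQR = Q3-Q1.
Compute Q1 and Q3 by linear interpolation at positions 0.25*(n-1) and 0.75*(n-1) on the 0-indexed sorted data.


Sorted: 15, 36, 50, 61, 95, 97, 98, 99
Q1 (25th %ile) = 46.5000
Q3 (75th %ile) = 97.2500
IQR = 97.2500 - 46.5000 = 50.7500

IQR = 50.7500


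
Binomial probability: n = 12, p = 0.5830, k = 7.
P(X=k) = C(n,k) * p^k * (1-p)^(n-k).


C(12,7) = 792
p^7 = 0.022892
(1-p)^5 = 0.012609
P = 792 * 0.022892 * 0.012609 = 0.2286

P(X=7) = 0.2286


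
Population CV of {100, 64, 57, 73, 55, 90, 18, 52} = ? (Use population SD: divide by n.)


Mean = 63.6250
SD = 23.5634
CV = (23.5634/63.6250)*100 = 37.0348%

CV = 37.0348%


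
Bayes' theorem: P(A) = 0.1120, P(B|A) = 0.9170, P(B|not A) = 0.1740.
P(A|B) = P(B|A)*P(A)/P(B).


P(B) = P(B|A)*P(A) + P(B|A')*P(A')
= 0.9170*0.1120 + 0.1740*0.8880
= 0.102704 + 0.154512 = 0.257216
P(A|B) = 0.102704/0.257216 = 0.3993

P(A|B) = 0.3993


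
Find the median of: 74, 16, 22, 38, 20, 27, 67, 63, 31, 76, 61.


Sorted: 16, 20, 22, 27, 31, 38, 61, 63, 67, 74, 76
n = 11 (odd)
Middle value = 38

Median = 38


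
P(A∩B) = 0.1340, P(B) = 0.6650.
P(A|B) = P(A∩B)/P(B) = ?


P(A|B) = 0.1340/0.6650 = 0.2015

P(A|B) = 0.2015


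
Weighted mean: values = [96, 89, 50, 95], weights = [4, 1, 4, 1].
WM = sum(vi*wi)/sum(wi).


Numerator = 96*4 + 89*1 + 50*4 + 95*1 = 768
Denominator = 4 + 1 + 4 + 1 = 10
WM = 768/10 = 76.8000

WM = 76.8000


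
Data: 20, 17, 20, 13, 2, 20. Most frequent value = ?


Frequencies: 2:1, 13:1, 17:1, 20:3
Max frequency = 3
Mode = 20

Mode = 20


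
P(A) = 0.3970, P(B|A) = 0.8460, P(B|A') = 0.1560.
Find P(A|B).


P(B) = P(B|A)*P(A) + P(B|A')*P(A')
= 0.8460*0.3970 + 0.1560*0.6030
= 0.335862 + 0.094068 = 0.429930
P(A|B) = 0.335862/0.429930 = 0.7812

P(A|B) = 0.7812


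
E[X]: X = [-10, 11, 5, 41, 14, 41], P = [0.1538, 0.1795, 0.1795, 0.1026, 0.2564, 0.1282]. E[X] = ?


E[X] = -10*0.1538 + 11*0.1795 + 5*0.1795 + 41*0.1026 + 14*0.2564 + 41*0.1282
= -1.5380 + 1.9745 + 0.8975 + 4.2066 + 3.5896 + 5.2562
= 14.3864

E[X] = 14.3864


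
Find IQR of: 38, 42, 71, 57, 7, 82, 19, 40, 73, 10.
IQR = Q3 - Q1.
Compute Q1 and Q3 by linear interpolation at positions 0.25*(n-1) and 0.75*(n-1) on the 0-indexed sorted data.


Sorted: 7, 10, 19, 38, 40, 42, 57, 71, 73, 82
Q1 (25th %ile) = 23.7500
Q3 (75th %ile) = 67.5000
IQR = 67.5000 - 23.7500 = 43.7500

IQR = 43.7500


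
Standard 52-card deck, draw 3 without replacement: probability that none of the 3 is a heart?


P(no hearts) = (39/52) × (38/51) × (37/50)
= 0.4135

P = 0.4135


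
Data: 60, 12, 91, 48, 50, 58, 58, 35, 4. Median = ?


Sorted: 4, 12, 35, 48, 50, 58, 58, 60, 91
n = 9 (odd)
Middle value = 50

Median = 50


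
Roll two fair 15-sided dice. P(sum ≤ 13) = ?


Total outcomes = 15×15 = 225
Favorable (sum ≤ 13): 78
P = 78/225 = 0.3467

P = 0.3467


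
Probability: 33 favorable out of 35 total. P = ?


P = 33/35 = 0.9429

P = 0.9429


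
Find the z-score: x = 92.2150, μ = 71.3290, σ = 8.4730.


z = (92.2150 - 71.3290)/8.4730
= 20.8860/8.4730
= 2.4650

z = 2.4650


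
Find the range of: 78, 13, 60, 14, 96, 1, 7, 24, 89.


Max = 96, Min = 1
Range = 96 - 1 = 95

Range = 95


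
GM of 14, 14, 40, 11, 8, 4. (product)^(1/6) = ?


Product = 14 × 14 × 40 × 11 × 8 × 4 = 2759680
GM = 2759680^(1/6) = 11.8434

GM = 11.8434


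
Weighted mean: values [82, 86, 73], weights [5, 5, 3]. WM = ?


Numerator = 82*5 + 86*5 + 73*3 = 1059
Denominator = 5 + 5 + 3 = 13
WM = 1059/13 = 81.4615

WM = 81.4615


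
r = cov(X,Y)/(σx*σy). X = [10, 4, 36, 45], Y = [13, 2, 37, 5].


Mean X = 23.7500, Mean Y = 14.2500
SD X = 17.181022, SD Y = 13.736357
Cov = 85.312500
r = 85.312500/(17.181022*13.736357) = 0.3615

r = 0.3615


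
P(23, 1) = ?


P(23,1) = 23!/22!
= 25852016738884976640000/1124000727777607680000
= 23

P(23,1) = 23


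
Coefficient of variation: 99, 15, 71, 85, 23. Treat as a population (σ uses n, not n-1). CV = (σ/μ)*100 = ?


Mean = 58.6000
SD = 33.6190
CV = (33.6190/58.6000)*100 = 57.3704%

CV = 57.3704%


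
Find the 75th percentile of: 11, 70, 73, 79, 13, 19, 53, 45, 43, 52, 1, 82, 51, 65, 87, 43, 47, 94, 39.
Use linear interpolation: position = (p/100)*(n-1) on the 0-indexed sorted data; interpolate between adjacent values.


Sorted: 1, 11, 13, 19, 39, 43, 43, 45, 47, 51, 52, 53, 65, 70, 73, 79, 82, 87, 94
n = 19
Index = 75/100 * 18 = 13.5000
Lower = data[13] = 70, Upper = data[14] = 73
P75 = 70 + 0.5000*(3) = 71.5000

P75 = 71.5000


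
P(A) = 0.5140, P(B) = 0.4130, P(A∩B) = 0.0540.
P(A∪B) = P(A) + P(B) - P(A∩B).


P(A∪B) = 0.5140 + 0.4130 - 0.0540
= 0.9270 - 0.0540
= 0.8730

P(A∪B) = 0.8730


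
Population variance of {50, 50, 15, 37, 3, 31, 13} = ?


Mean = 28.4286
Squared deviations: 465.3265, 465.3265, 180.3265, 73.4694, 646.6122, 6.6122, 238.0408
Sum = 2075.7143
Variance = 2075.7143/7 = 296.5306

Variance = 296.5306


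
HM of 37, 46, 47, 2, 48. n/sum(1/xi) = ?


Sum of reciprocals = 1/37 + 1/46 + 1/47 + 1/2 + 1/48 = 0.590876
HM = 5/0.590876 = 8.4620

HM = 8.4620


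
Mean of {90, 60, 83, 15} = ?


Sum = 90 + 60 + 83 + 15 = 248
n = 4
Mean = 248/4 = 62.0000

Mean = 62.0000


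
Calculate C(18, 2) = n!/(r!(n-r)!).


C(18,2) = 18!/(2! × 16!)
= 6402373705728000/(2 × 20922789888000)
= 153

C(18,2) = 153


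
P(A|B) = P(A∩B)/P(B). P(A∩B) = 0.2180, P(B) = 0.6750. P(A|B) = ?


P(A|B) = 0.2180/0.6750 = 0.3230

P(A|B) = 0.3230


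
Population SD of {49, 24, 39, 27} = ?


Mean = 34.7500
Variance = 99.1875
SD = sqrt(99.1875) = 9.9593

SD = 9.9593


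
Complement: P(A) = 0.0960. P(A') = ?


P(not A) = 1 - 0.0960 = 0.9040

P(not A) = 0.9040


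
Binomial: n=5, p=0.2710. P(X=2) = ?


C(5,2) = 10
p^2 = 0.073441
(1-p)^3 = 0.387420
P = 10 * 0.073441 * 0.387420 = 0.2845

P(X=2) = 0.2845


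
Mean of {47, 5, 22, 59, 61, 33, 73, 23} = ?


Sum = 47 + 5 + 22 + 59 + 61 + 33 + 73 + 23 = 323
n = 8
Mean = 323/8 = 40.3750

Mean = 40.3750


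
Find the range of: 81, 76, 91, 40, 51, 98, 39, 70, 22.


Max = 98, Min = 22
Range = 98 - 22 = 76

Range = 76


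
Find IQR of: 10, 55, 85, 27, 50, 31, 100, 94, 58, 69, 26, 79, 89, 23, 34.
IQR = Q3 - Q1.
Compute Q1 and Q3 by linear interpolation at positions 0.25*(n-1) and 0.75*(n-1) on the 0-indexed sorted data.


Sorted: 10, 23, 26, 27, 31, 34, 50, 55, 58, 69, 79, 85, 89, 94, 100
Q1 (25th %ile) = 29.0000
Q3 (75th %ile) = 82.0000
IQR = 82.0000 - 29.0000 = 53.0000

IQR = 53.0000


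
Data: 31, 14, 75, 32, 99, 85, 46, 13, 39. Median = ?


Sorted: 13, 14, 31, 32, 39, 46, 75, 85, 99
n = 9 (odd)
Middle value = 39

Median = 39


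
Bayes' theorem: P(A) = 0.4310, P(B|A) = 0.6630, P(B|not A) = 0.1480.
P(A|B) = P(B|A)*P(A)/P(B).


P(B) = P(B|A)*P(A) + P(B|A')*P(A')
= 0.6630*0.4310 + 0.1480*0.5690
= 0.285753 + 0.084212 = 0.369965
P(A|B) = 0.285753/0.369965 = 0.7724

P(A|B) = 0.7724


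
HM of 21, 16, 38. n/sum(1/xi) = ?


Sum of reciprocals = 1/21 + 1/16 + 1/38 = 0.136435
HM = 3/0.136435 = 21.9885

HM = 21.9885


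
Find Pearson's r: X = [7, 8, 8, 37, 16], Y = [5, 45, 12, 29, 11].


Mean X = 15.2000, Mean Y = 20.4000
SD X = 11.373654, SD Y = 14.664242
Cov = 37.920000
r = 37.920000/(11.373654*14.664242) = 0.2274

r = 0.2274


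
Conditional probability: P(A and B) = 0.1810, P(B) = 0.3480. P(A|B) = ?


P(A|B) = 0.1810/0.3480 = 0.5201

P(A|B) = 0.5201


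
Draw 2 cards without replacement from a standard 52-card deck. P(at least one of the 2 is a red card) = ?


P(at least one) = 1 - P(none)
P(none) = (26/52) × (25/51) = 0.245098
P(at least one) = 1 - 0.245098 = 0.7549

P = 0.7549


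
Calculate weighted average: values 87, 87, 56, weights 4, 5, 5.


Numerator = 87*4 + 87*5 + 56*5 = 1063
Denominator = 4 + 5 + 5 = 14
WM = 1063/14 = 75.9286

WM = 75.9286


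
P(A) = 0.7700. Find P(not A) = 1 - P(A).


P(not A) = 1 - 0.7700 = 0.2300

P(not A) = 0.2300


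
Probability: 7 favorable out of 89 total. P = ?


P = 7/89 = 0.0787

P = 0.0787


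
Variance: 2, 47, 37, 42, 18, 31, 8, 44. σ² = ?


Mean = 28.6250
Squared deviations: 708.8906, 337.6406, 70.1406, 178.8906, 112.8906, 5.6406, 425.3906, 236.3906
Sum = 2075.8750
Variance = 2075.8750/8 = 259.4844

Variance = 259.4844


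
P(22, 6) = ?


P(22,6) = 22!/16!
= 1124000727777607680000/20922789888000
= 53721360

P(22,6) = 53721360


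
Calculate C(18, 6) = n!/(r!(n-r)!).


C(18,6) = 18!/(6! × 12!)
= 6402373705728000/(720 × 479001600)
= 18564

C(18,6) = 18564


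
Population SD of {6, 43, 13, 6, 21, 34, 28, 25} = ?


Mean = 22.0000
Variance = 153.0000
SD = sqrt(153.0000) = 12.3693

SD = 12.3693


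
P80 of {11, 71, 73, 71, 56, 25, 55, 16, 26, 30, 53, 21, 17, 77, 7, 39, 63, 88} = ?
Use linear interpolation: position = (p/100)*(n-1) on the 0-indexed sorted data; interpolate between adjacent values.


Sorted: 7, 11, 16, 17, 21, 25, 26, 30, 39, 53, 55, 56, 63, 71, 71, 73, 77, 88
n = 18
Index = 80/100 * 17 = 13.6000
Lower = data[13] = 71, Upper = data[14] = 71
P80 = 71 + 0.6000*(0) = 71.0000

P80 = 71.0000


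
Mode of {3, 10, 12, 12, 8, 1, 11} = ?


Frequencies: 1:1, 3:1, 8:1, 10:1, 11:1, 12:2
Max frequency = 2
Mode = 12

Mode = 12


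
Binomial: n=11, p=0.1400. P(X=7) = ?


C(11,7) = 330
p^7 = 1.054135e-06
(1-p)^4 = 0.547008
P = 330 * 1.054135e-06 * 0.547008 = 0.0002

P(X=7) = 0.0002


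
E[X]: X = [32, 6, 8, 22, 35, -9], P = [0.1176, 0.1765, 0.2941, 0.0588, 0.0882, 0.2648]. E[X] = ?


E[X] = 32*0.1176 + 6*0.1765 + 8*0.2941 + 22*0.0588 + 35*0.0882 - 9*0.2648
= 3.7632 + 1.0590 + 2.3528 + 1.2936 + 3.0870 - 2.3832
= 9.1724

E[X] = 9.1724


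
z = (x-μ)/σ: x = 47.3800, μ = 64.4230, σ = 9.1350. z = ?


z = (47.3800 - 64.4230)/9.1350
= -17.0430/9.1350
= -1.8657

z = -1.8657


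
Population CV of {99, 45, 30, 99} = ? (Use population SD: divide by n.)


Mean = 68.2500
SD = 31.2040
CV = (31.2040/68.2500)*100 = 45.7201%

CV = 45.7201%


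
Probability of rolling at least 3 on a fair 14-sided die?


Favorable outcomes (roll ≥ 3): 12
Total outcomes = 14
P = 12/14 = 0.8571

P = 0.8571


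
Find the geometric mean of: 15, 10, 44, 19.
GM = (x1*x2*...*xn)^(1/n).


Product = 15 × 10 × 44 × 19 = 125400
GM = 125400^(1/4) = 18.8180

GM = 18.8180


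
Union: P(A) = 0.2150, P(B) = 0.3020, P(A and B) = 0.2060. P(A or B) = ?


P(A∪B) = 0.2150 + 0.3020 - 0.2060
= 0.5170 - 0.2060
= 0.3110

P(A∪B) = 0.3110


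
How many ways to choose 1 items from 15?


C(15,1) = 15!/(1! × 14!)
= 1307674368000/(1 × 87178291200)
= 15

C(15,1) = 15


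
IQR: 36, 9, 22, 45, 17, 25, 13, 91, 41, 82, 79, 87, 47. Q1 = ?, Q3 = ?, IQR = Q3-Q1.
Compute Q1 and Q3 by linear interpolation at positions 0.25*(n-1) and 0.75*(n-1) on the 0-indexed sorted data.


Sorted: 9, 13, 17, 22, 25, 36, 41, 45, 47, 79, 82, 87, 91
Q1 (25th %ile) = 22.0000
Q3 (75th %ile) = 79.0000
IQR = 79.0000 - 22.0000 = 57.0000

IQR = 57.0000


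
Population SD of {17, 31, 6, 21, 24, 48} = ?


Mean = 24.5000
Variance = 167.5833
SD = sqrt(167.5833) = 12.9454

SD = 12.9454


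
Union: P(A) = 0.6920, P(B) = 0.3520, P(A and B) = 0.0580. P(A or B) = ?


P(A∪B) = 0.6920 + 0.3520 - 0.0580
= 1.0440 - 0.0580
= 0.9860

P(A∪B) = 0.9860


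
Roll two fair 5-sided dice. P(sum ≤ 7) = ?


Total outcomes = 5×5 = 25
Favorable (sum ≤ 7): 19
P = 19/25 = 0.7600

P = 0.7600


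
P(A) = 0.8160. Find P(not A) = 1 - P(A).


P(not A) = 1 - 0.8160 = 0.1840

P(not A) = 0.1840


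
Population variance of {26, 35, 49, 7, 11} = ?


Mean = 25.6000
Squared deviations: 0.1600, 88.3600, 547.5600, 345.9600, 213.1600
Sum = 1195.2000
Variance = 1195.2000/5 = 239.0400

Variance = 239.0400


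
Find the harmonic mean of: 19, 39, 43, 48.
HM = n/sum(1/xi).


Sum of reciprocals = 1/19 + 1/39 + 1/43 + 1/48 = 0.122362
HM = 4/0.122362 = 32.6900

HM = 32.6900


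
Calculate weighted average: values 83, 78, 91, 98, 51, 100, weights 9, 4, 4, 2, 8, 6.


Numerator = 83*9 + 78*4 + 91*4 + 98*2 + 51*8 + 100*6 = 2627
Denominator = 9 + 4 + 4 + 2 + 8 + 6 = 33
WM = 2627/33 = 79.6061

WM = 79.6061


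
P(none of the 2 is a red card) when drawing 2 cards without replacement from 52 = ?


P(no red cards) = (26/52) × (25/51)
= 0.2451

P = 0.2451


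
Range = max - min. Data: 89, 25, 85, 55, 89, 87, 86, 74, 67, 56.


Max = 89, Min = 25
Range = 89 - 25 = 64

Range = 64


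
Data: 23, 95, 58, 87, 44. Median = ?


Sorted: 23, 44, 58, 87, 95
n = 5 (odd)
Middle value = 58

Median = 58


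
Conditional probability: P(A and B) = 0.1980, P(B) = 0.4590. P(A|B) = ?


P(A|B) = 0.1980/0.4590 = 0.4314

P(A|B) = 0.4314


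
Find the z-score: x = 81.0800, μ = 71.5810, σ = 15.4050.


z = (81.0800 - 71.5810)/15.4050
= 9.4990/15.4050
= 0.6166

z = 0.6166


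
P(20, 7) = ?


P(20,7) = 20!/13!
= 2432902008176640000/6227020800
= 390700800

P(20,7) = 390700800


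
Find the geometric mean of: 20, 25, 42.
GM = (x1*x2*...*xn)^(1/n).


Product = 20 × 25 × 42 = 21000
GM = 21000^(1/3) = 27.5892

GM = 27.5892


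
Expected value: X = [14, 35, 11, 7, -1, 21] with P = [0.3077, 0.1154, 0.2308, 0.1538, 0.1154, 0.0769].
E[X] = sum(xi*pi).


E[X] = 14*0.3077 + 35*0.1154 + 11*0.2308 + 7*0.1538 - 1*0.1154 + 21*0.0769
= 4.3078 + 4.0390 + 2.5388 + 1.0766 - 0.1154 + 1.6149
= 13.4617

E[X] = 13.4617


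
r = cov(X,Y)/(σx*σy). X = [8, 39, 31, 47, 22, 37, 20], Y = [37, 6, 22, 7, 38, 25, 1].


Mean X = 29.1429, Mean Y = 19.4286
SD X = 12.322205, SD Y = 13.967893
Cov = -91.632653
r = -91.632653/(12.322205*13.967893) = -0.5324

r = -0.5324


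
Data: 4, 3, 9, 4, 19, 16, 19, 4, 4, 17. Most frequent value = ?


Frequencies: 3:1, 4:4, 9:1, 16:1, 17:1, 19:2
Max frequency = 4
Mode = 4

Mode = 4


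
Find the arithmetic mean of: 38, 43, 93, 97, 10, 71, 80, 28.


Sum = 38 + 43 + 93 + 97 + 10 + 71 + 80 + 28 = 460
n = 8
Mean = 460/8 = 57.5000

Mean = 57.5000


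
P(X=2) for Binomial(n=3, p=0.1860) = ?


C(3,2) = 3
p^2 = 0.034596
(1-p)^1 = 0.814000
P = 3 * 0.034596 * 0.814000 = 0.0845

P(X=2) = 0.0845


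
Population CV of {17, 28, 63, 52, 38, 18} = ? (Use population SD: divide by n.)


Mean = 36.0000
SD = 17.0196
CV = (17.0196/36.0000)*100 = 47.2767%

CV = 47.2767%


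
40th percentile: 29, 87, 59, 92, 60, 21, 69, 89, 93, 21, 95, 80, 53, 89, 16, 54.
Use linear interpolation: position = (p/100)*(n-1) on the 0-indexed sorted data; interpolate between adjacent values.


Sorted: 16, 21, 21, 29, 53, 54, 59, 60, 69, 80, 87, 89, 89, 92, 93, 95
n = 16
Index = 40/100 * 15 = 6.0000
Lower = data[6] = 59, Upper = data[7] = 60
P40 = 59 + 0*(1) = 59.0000

P40 = 59.0000


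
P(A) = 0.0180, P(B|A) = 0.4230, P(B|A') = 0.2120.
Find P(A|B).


P(B) = P(B|A)*P(A) + P(B|A')*P(A')
= 0.4230*0.0180 + 0.2120*0.9820
= 0.007614 + 0.208184 = 0.215798
P(A|B) = 0.007614/0.215798 = 0.0353

P(A|B) = 0.0353


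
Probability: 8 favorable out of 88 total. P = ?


P = 8/88 = 0.0909

P = 0.0909


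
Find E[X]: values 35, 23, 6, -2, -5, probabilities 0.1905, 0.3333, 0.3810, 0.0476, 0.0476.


E[X] = 35*0.1905 + 23*0.3333 + 6*0.3810 - 2*0.0476 - 5*0.0476
= 6.6675 + 7.6659 + 2.2860 - 0.0952 - 0.2380
= 16.2862

E[X] = 16.2862


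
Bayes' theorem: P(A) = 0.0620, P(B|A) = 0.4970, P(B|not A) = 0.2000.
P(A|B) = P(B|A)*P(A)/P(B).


P(B) = P(B|A)*P(A) + P(B|A')*P(A')
= 0.4970*0.0620 + 0.2000*0.9380
= 0.030814 + 0.187600 = 0.218414
P(A|B) = 0.030814/0.218414 = 0.1411

P(A|B) = 0.1411


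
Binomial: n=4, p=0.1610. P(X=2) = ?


C(4,2) = 6
p^2 = 0.025921
(1-p)^2 = 0.703921
P = 6 * 0.025921 * 0.703921 = 0.1095

P(X=2) = 0.1095


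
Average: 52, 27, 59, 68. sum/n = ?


Sum = 52 + 27 + 59 + 68 = 206
n = 4
Mean = 206/4 = 51.5000

Mean = 51.5000


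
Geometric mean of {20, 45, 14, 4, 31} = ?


Product = 20 × 45 × 14 × 4 × 31 = 1562400
GM = 1562400^(1/5) = 17.3284

GM = 17.3284


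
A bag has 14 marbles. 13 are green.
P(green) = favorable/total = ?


P = 13/14 = 0.9286

P = 0.9286


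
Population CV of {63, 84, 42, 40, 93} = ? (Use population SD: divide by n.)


Mean = 64.4000
SD = 21.4532
CV = (21.4532/64.4000)*100 = 33.3124%

CV = 33.3124%


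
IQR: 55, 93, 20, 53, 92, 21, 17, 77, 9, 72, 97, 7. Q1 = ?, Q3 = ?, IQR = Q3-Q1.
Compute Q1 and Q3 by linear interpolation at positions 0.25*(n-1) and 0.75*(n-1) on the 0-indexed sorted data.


Sorted: 7, 9, 17, 20, 21, 53, 55, 72, 77, 92, 93, 97
Q1 (25th %ile) = 19.2500
Q3 (75th %ile) = 80.7500
IQR = 80.7500 - 19.2500 = 61.5000

IQR = 61.5000


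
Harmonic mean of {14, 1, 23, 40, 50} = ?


Sum of reciprocals = 1/14 + 1/1 + 1/23 + 1/40 + 1/50 = 1.159907
HM = 5/1.159907 = 4.3107

HM = 4.3107


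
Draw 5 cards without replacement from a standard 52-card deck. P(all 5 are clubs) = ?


P(all clubs) = (13/52) × (12/51) × (11/50) × (10/49) × (9/48)
= 0.0005

P = 0.0005


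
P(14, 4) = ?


P(14,4) = 14!/10!
= 87178291200/3628800
= 24024

P(14,4) = 24024


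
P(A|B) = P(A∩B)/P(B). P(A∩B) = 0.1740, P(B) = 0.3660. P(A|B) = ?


P(A|B) = 0.1740/0.3660 = 0.4754

P(A|B) = 0.4754


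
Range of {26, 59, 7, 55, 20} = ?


Max = 59, Min = 7
Range = 59 - 7 = 52

Range = 52


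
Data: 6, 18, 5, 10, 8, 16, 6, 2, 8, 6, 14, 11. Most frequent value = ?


Frequencies: 2:1, 5:1, 6:3, 8:2, 10:1, 11:1, 14:1, 16:1, 18:1
Max frequency = 3
Mode = 6

Mode = 6


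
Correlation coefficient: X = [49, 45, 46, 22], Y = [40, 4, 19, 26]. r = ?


Mean X = 40.5000, Mean Y = 22.2500
SD X = 10.781929, SD Y = 12.968712
Cov = -4.625000
r = -4.625000/(10.781929*12.968712) = -0.0331

r = -0.0331


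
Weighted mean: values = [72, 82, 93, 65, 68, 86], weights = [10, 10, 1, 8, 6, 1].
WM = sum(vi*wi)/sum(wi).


Numerator = 72*10 + 82*10 + 93*1 + 65*8 + 68*6 + 86*1 = 2647
Denominator = 10 + 10 + 1 + 8 + 6 + 1 = 36
WM = 2647/36 = 73.5278

WM = 73.5278


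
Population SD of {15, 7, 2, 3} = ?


Mean = 6.7500
Variance = 26.1875
SD = sqrt(26.1875) = 5.1174

SD = 5.1174


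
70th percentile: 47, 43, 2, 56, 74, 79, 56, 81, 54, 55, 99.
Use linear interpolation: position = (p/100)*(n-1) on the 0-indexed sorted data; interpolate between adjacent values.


Sorted: 2, 43, 47, 54, 55, 56, 56, 74, 79, 81, 99
n = 11
Index = 70/100 * 10 = 7.0000
Lower = data[7] = 74, Upper = data[8] = 79
P70 = 74 + 0*(5) = 74.0000

P70 = 74.0000


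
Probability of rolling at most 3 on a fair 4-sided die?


Favorable outcomes (roll ≤ 3): 3
Total outcomes = 4
P = 3/4 = 0.7500

P = 0.7500


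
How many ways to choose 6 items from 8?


C(8,6) = 8!/(6! × 2!)
= 40320/(720 × 2)
= 28

C(8,6) = 28


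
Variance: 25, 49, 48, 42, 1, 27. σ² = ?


Mean = 32.0000
Squared deviations: 49.0000, 289.0000, 256.0000, 100.0000, 961.0000, 25.0000
Sum = 1680.0000
Variance = 1680.0000/6 = 280.0000

Variance = 280.0000


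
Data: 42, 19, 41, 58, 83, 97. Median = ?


Sorted: 19, 41, 42, 58, 83, 97
n = 6 (even)
Middle values: 42 and 58
Median = (42+58)/2 = 50.0000

Median = 50.0000


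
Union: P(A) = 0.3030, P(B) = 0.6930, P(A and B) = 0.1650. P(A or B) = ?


P(A∪B) = 0.3030 + 0.6930 - 0.1650
= 0.9960 - 0.1650
= 0.8310

P(A∪B) = 0.8310


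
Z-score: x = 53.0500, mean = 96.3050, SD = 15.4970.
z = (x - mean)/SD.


z = (53.0500 - 96.3050)/15.4970
= -43.2550/15.4970
= -2.7912

z = -2.7912


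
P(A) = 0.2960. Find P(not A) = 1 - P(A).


P(not A) = 1 - 0.2960 = 0.7040

P(not A) = 0.7040


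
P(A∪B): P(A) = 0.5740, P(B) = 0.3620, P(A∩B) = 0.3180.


P(A∪B) = 0.5740 + 0.3620 - 0.3180
= 0.9360 - 0.3180
= 0.6180

P(A∪B) = 0.6180


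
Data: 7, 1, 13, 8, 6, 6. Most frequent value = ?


Frequencies: 1:1, 6:2, 7:1, 8:1, 13:1
Max frequency = 2
Mode = 6

Mode = 6


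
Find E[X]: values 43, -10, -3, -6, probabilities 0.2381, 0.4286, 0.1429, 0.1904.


E[X] = 43*0.2381 - 10*0.4286 - 3*0.1429 - 6*0.1904
= 10.2383 - 4.2860 - 0.4287 - 1.1424
= 4.3812

E[X] = 4.3812


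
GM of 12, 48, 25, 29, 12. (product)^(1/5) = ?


Product = 12 × 48 × 25 × 29 × 12 = 5011200
GM = 5011200^(1/5) = 21.8770

GM = 21.8770


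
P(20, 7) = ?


P(20,7) = 20!/13!
= 2432902008176640000/6227020800
= 390700800

P(20,7) = 390700800


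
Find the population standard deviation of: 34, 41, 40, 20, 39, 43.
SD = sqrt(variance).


Mean = 36.1667
Variance = 59.8056
SD = sqrt(59.8056) = 7.7334

SD = 7.7334


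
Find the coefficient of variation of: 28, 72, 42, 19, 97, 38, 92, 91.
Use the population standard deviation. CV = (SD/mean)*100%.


Mean = 59.8750
SD = 29.6034
CV = (29.6034/59.8750)*100 = 49.4420%

CV = 49.4420%


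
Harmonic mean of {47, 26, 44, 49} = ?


Sum of reciprocals = 1/47 + 1/26 + 1/44 + 1/49 = 0.102874
HM = 4/0.102874 = 38.8827

HM = 38.8827


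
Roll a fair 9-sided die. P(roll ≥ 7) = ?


Favorable outcomes (roll ≥ 7): 3
Total outcomes = 9
P = 3/9 = 0.3333

P = 0.3333


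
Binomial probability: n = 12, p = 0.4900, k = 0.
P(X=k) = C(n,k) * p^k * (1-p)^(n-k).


C(12,0) = 1
p^0 = 1.000000
(1-p)^12 = 0.000310
P = 1 * 1.000000 * 0.000310 = 0.0003

P(X=0) = 0.0003


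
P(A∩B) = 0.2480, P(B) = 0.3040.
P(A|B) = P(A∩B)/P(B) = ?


P(A|B) = 0.2480/0.3040 = 0.8158

P(A|B) = 0.8158


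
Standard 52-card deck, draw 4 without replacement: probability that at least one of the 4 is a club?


P(at least one) = 1 - P(none)
P(none) = (39/52) × (38/51) × (37/50) × (36/49) = 0.303818
P(at least one) = 1 - 0.303818 = 0.6962

P = 0.6962


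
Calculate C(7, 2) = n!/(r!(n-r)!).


C(7,2) = 7!/(2! × 5!)
= 5040/(2 × 120)
= 21

C(7,2) = 21


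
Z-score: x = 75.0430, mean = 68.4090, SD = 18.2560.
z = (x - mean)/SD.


z = (75.0430 - 68.4090)/18.2560
= 6.6340/18.2560
= 0.3634

z = 0.3634


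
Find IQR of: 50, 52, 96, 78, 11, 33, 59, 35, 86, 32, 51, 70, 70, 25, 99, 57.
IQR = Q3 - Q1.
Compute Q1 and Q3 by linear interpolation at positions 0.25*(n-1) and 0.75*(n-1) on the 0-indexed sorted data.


Sorted: 11, 25, 32, 33, 35, 50, 51, 52, 57, 59, 70, 70, 78, 86, 96, 99
Q1 (25th %ile) = 34.5000
Q3 (75th %ile) = 72.0000
IQR = 72.0000 - 34.5000 = 37.5000

IQR = 37.5000


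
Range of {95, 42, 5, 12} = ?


Max = 95, Min = 5
Range = 95 - 5 = 90

Range = 90


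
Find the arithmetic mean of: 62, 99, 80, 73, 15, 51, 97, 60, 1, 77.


Sum = 62 + 99 + 80 + 73 + 15 + 51 + 97 + 60 + 1 + 77 = 615
n = 10
Mean = 615/10 = 61.5000

Mean = 61.5000


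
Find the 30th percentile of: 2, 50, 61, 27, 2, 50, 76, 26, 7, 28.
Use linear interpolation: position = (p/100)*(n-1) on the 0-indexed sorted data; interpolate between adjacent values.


Sorted: 2, 2, 7, 26, 27, 28, 50, 50, 61, 76
n = 10
Index = 30/100 * 9 = 2.7000
Lower = data[2] = 7, Upper = data[3] = 26
P30 = 7 + 0.7000*(19) = 20.3000

P30 = 20.3000


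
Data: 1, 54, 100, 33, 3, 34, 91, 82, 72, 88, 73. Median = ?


Sorted: 1, 3, 33, 34, 54, 72, 73, 82, 88, 91, 100
n = 11 (odd)
Middle value = 72

Median = 72


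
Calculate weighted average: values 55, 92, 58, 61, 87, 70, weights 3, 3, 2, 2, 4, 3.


Numerator = 55*3 + 92*3 + 58*2 + 61*2 + 87*4 + 70*3 = 1237
Denominator = 3 + 3 + 2 + 2 + 4 + 3 = 17
WM = 1237/17 = 72.7647

WM = 72.7647


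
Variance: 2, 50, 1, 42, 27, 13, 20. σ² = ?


Mean = 22.1429
Squared deviations: 405.7347, 776.0204, 447.0204, 394.3061, 23.5918, 83.5918, 4.5918
Sum = 2134.8571
Variance = 2134.8571/7 = 304.9796

Variance = 304.9796


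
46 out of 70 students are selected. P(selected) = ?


P = 46/70 = 0.6571

P = 0.6571


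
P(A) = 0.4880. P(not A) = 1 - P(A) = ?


P(not A) = 1 - 0.4880 = 0.5120

P(not A) = 0.5120


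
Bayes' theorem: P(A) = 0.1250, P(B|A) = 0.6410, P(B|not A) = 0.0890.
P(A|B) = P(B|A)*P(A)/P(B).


P(B) = P(B|A)*P(A) + P(B|A')*P(A')
= 0.6410*0.1250 + 0.0890*0.8750
= 0.080125 + 0.077875 = 0.158000
P(A|B) = 0.080125/0.158000 = 0.5071

P(A|B) = 0.5071


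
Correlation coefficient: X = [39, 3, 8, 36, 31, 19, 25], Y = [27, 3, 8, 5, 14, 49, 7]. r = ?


Mean X = 23.0000, Mean Y = 16.1429
SD X = 12.727922, SD Y = 15.347671
Cov = 35.285714
r = 35.285714/(12.727922*15.347671) = 0.1806

r = 0.1806


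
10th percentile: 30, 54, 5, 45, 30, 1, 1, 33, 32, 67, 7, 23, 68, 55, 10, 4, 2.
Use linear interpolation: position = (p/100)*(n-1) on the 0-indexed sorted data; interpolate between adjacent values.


Sorted: 1, 1, 2, 4, 5, 7, 10, 23, 30, 30, 32, 33, 45, 54, 55, 67, 68
n = 17
Index = 10/100 * 16 = 1.6000
Lower = data[1] = 1, Upper = data[2] = 2
P10 = 1 + 0.6000*(1) = 1.6000

P10 = 1.6000


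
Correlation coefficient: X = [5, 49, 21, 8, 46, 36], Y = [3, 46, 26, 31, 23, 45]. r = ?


Mean X = 27.5000, Mean Y = 29.0000
SD X = 17.346950, SD Y = 14.548769
Cov = 159.333333
r = 159.333333/(17.346950*14.548769) = 0.6313

r = 0.6313


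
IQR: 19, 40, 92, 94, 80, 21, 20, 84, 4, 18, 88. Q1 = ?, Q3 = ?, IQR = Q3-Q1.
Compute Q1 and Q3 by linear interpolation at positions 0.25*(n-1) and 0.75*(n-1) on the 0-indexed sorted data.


Sorted: 4, 18, 19, 20, 21, 40, 80, 84, 88, 92, 94
Q1 (25th %ile) = 19.5000
Q3 (75th %ile) = 86.0000
IQR = 86.0000 - 19.5000 = 66.5000

IQR = 66.5000


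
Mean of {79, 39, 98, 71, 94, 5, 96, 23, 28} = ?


Sum = 79 + 39 + 98 + 71 + 94 + 5 + 96 + 23 + 28 = 533
n = 9
Mean = 533/9 = 59.2222

Mean = 59.2222


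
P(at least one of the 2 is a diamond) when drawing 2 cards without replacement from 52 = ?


P(at least one) = 1 - P(none)
P(none) = (39/52) × (38/51) = 0.558824
P(at least one) = 1 - 0.558824 = 0.4412

P = 0.4412


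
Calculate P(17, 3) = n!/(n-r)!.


P(17,3) = 17!/14!
= 355687428096000/87178291200
= 4080

P(17,3) = 4080


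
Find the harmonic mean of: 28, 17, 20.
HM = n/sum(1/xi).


Sum of reciprocals = 1/28 + 1/17 + 1/20 = 0.144538
HM = 3/0.144538 = 20.7558

HM = 20.7558


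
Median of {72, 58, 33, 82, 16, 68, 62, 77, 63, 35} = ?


Sorted: 16, 33, 35, 58, 62, 63, 68, 72, 77, 82
n = 10 (even)
Middle values: 62 and 63
Median = (62+63)/2 = 62.5000

Median = 62.5000


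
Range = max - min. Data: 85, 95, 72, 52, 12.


Max = 95, Min = 12
Range = 95 - 12 = 83

Range = 83


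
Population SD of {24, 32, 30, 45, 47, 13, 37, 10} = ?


Mean = 29.7500
Variance = 161.4375
SD = sqrt(161.4375) = 12.7058

SD = 12.7058


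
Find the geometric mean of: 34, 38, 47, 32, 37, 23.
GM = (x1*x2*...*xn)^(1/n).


Product = 34 × 38 × 47 × 32 × 37 × 23 = 1653635968
GM = 1653635968^(1/6) = 34.3880

GM = 34.3880


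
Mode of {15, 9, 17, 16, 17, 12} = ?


Frequencies: 9:1, 12:1, 15:1, 16:1, 17:2
Max frequency = 2
Mode = 17

Mode = 17


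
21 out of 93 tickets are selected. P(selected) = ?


P = 21/93 = 0.2258

P = 0.2258


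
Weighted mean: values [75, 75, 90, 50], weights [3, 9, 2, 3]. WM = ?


Numerator = 75*3 + 75*9 + 90*2 + 50*3 = 1230
Denominator = 3 + 9 + 2 + 3 = 17
WM = 1230/17 = 72.3529

WM = 72.3529


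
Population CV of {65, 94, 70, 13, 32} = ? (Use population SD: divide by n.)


Mean = 54.8000
SD = 28.7708
CV = (28.7708/54.8000)*100 = 52.5015%

CV = 52.5015%


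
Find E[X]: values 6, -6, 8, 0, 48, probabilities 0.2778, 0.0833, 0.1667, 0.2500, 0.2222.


E[X] = 6*0.2778 - 6*0.0833 + 8*0.1667 + 0*0.2500 + 48*0.2222
= 1.6668 - 0.4998 + 1.3336 + 0 + 10.6656
= 13.1662

E[X] = 13.1662


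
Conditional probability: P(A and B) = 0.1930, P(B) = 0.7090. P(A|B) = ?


P(A|B) = 0.1930/0.7090 = 0.2722

P(A|B) = 0.2722


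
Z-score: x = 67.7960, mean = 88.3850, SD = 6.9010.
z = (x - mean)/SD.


z = (67.7960 - 88.3850)/6.9010
= -20.5890/6.9010
= -2.9835

z = -2.9835


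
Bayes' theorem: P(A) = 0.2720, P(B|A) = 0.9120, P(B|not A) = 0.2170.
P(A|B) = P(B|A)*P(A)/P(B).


P(B) = P(B|A)*P(A) + P(B|A')*P(A')
= 0.9120*0.2720 + 0.2170*0.7280
= 0.248064 + 0.157976 = 0.406040
P(A|B) = 0.248064/0.406040 = 0.6109

P(A|B) = 0.6109


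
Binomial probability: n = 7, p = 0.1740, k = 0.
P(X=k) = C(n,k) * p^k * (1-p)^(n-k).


C(7,0) = 1
p^0 = 1.000000
(1-p)^7 = 0.262337
P = 1 * 1.000000 * 0.262337 = 0.2623

P(X=0) = 0.2623


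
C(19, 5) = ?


C(19,5) = 19!/(5! × 14!)
= 121645100408832000/(120 × 87178291200)
= 11628

C(19,5) = 11628


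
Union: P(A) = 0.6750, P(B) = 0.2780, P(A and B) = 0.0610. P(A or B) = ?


P(A∪B) = 0.6750 + 0.2780 - 0.0610
= 0.9530 - 0.0610
= 0.8920

P(A∪B) = 0.8920


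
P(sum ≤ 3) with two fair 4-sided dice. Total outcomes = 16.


Total outcomes = 4×4 = 16
Favorable (sum ≤ 3): 3
P = 3/16 = 0.1875

P = 0.1875


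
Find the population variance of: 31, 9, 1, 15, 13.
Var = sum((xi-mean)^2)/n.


Mean = 13.8000
Squared deviations: 295.8400, 23.0400, 163.8400, 1.4400, 0.6400
Sum = 484.8000
Variance = 484.8000/5 = 96.9600

Variance = 96.9600


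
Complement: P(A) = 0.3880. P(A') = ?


P(not A) = 1 - 0.3880 = 0.6120

P(not A) = 0.6120


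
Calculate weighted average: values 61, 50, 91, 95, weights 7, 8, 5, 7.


Numerator = 61*7 + 50*8 + 91*5 + 95*7 = 1947
Denominator = 7 + 8 + 5 + 7 = 27
WM = 1947/27 = 72.1111

WM = 72.1111


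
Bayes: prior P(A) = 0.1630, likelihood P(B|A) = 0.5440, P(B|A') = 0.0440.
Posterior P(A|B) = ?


P(B) = P(B|A)*P(A) + P(B|A')*P(A')
= 0.5440*0.1630 + 0.0440*0.8370
= 0.088672 + 0.036828 = 0.125500
P(A|B) = 0.088672/0.125500 = 0.7065

P(A|B) = 0.7065


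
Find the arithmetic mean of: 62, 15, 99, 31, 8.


Sum = 62 + 15 + 99 + 31 + 8 = 215
n = 5
Mean = 215/5 = 43.0000

Mean = 43.0000


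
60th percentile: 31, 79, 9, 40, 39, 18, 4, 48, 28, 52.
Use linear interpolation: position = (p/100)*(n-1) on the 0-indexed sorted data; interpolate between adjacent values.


Sorted: 4, 9, 18, 28, 31, 39, 40, 48, 52, 79
n = 10
Index = 60/100 * 9 = 5.4000
Lower = data[5] = 39, Upper = data[6] = 40
P60 = 39 + 0.4000*(1) = 39.4000

P60 = 39.4000


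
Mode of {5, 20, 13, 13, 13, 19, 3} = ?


Frequencies: 3:1, 5:1, 13:3, 19:1, 20:1
Max frequency = 3
Mode = 13

Mode = 13


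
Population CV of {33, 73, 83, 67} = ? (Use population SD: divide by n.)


Mean = 64.0000
SD = 18.7883
CV = (18.7883/64.0000)*100 = 29.3567%

CV = 29.3567%


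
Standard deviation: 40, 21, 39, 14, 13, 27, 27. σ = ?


Mean = 25.8571
Variance = 100.6939
SD = sqrt(100.6939) = 10.0346

SD = 10.0346


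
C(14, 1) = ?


C(14,1) = 14!/(1! × 13!)
= 87178291200/(1 × 6227020800)
= 14

C(14,1) = 14


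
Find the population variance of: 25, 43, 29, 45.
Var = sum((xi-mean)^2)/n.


Mean = 35.5000
Squared deviations: 110.2500, 56.2500, 42.2500, 90.2500
Sum = 299.0000
Variance = 299.0000/4 = 74.7500

Variance = 74.7500


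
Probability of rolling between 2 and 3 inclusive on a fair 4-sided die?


Favorable outcomes (2 ≤ roll ≤ 3): 2
Total outcomes = 4
P = 2/4 = 0.5000

P = 0.5000


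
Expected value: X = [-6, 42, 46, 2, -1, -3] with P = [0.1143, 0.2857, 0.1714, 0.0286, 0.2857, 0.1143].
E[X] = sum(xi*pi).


E[X] = -6*0.1143 + 42*0.2857 + 46*0.1714 + 2*0.0286 - 1*0.2857 - 3*0.1143
= -0.6858 + 11.9994 + 7.8844 + 0.0572 - 0.2857 - 0.3429
= 18.6266

E[X] = 18.6266


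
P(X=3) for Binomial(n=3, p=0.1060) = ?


C(3,3) = 1
p^3 = 0.001191
(1-p)^0 = 1.000000
P = 1 * 0.001191 * 1.000000 = 0.0012

P(X=3) = 0.0012


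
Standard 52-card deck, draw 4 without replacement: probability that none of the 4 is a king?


P(no kings) = (48/52) × (47/51) × (46/50) × (45/49)
= 0.7187

P = 0.7187


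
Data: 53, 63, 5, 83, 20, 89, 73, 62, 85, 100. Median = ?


Sorted: 5, 20, 53, 62, 63, 73, 83, 85, 89, 100
n = 10 (even)
Middle values: 63 and 73
Median = (63+73)/2 = 68.0000

Median = 68.0000


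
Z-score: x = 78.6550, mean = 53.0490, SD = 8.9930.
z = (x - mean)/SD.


z = (78.6550 - 53.0490)/8.9930
= 25.6060/8.9930
= 2.8473

z = 2.8473


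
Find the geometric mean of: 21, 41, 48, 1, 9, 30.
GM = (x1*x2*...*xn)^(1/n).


Product = 21 × 41 × 48 × 1 × 9 × 30 = 11158560
GM = 11158560^(1/6) = 14.9486

GM = 14.9486


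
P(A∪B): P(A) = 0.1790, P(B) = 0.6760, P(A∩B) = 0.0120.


P(A∪B) = 0.1790 + 0.6760 - 0.0120
= 0.8550 - 0.0120
= 0.8430

P(A∪B) = 0.8430


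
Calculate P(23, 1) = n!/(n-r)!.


P(23,1) = 23!/22!
= 25852016738884976640000/1124000727777607680000
= 23

P(23,1) = 23


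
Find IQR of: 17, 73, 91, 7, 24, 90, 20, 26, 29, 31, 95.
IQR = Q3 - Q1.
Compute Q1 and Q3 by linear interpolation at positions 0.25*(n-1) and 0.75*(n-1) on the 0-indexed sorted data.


Sorted: 7, 17, 20, 24, 26, 29, 31, 73, 90, 91, 95
Q1 (25th %ile) = 22.0000
Q3 (75th %ile) = 81.5000
IQR = 81.5000 - 22.0000 = 59.5000

IQR = 59.5000


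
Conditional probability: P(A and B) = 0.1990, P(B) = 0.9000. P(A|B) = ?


P(A|B) = 0.1990/0.9000 = 0.2211

P(A|B) = 0.2211


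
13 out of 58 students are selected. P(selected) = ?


P = 13/58 = 0.2241

P = 0.2241


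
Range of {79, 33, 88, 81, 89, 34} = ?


Max = 89, Min = 33
Range = 89 - 33 = 56

Range = 56


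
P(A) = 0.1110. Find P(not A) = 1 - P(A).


P(not A) = 1 - 0.1110 = 0.8890

P(not A) = 0.8890


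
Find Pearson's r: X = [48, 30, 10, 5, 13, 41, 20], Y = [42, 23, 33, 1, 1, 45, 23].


Mean X = 23.8571, Mean Y = 24.0000
SD X = 15.094262, SD Y = 16.501082
Cov = 193.000000
r = 193.000000/(15.094262*16.501082) = 0.7749

r = 0.7749


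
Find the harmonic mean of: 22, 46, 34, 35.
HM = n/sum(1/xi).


Sum of reciprocals = 1/22 + 1/46 + 1/34 + 1/35 = 0.125177
HM = 4/0.125177 = 31.9548

HM = 31.9548


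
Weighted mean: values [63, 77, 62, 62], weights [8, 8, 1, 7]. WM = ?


Numerator = 63*8 + 77*8 + 62*1 + 62*7 = 1616
Denominator = 8 + 8 + 1 + 7 = 24
WM = 1616/24 = 67.3333

WM = 67.3333


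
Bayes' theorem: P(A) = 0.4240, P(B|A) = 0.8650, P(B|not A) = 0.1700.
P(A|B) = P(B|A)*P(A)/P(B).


P(B) = P(B|A)*P(A) + P(B|A')*P(A')
= 0.8650*0.4240 + 0.1700*0.5760
= 0.366760 + 0.097920 = 0.464680
P(A|B) = 0.366760/0.464680 = 0.7893

P(A|B) = 0.7893


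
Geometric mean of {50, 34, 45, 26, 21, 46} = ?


Product = 50 × 34 × 45 × 26 × 21 × 46 = 1921374000
GM = 1921374000^(1/6) = 35.2589

GM = 35.2589


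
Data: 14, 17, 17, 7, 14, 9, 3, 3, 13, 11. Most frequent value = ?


Frequencies: 3:2, 7:1, 9:1, 11:1, 13:1, 14:2, 17:2
Max frequency = 2
Mode = 3, 14, 17

Mode = 3, 14, 17


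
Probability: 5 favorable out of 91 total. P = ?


P = 5/91 = 0.0549

P = 0.0549


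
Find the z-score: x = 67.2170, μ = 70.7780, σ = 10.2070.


z = (67.2170 - 70.7780)/10.2070
= -3.5610/10.2070
= -0.3489

z = -0.3489


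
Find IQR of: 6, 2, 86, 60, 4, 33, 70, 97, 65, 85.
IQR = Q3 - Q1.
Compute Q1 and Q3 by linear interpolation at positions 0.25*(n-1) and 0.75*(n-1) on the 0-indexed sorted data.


Sorted: 2, 4, 6, 33, 60, 65, 70, 85, 86, 97
Q1 (25th %ile) = 12.7500
Q3 (75th %ile) = 81.2500
IQR = 81.2500 - 12.7500 = 68.5000

IQR = 68.5000


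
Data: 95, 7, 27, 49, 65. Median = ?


Sorted: 7, 27, 49, 65, 95
n = 5 (odd)
Middle value = 49

Median = 49


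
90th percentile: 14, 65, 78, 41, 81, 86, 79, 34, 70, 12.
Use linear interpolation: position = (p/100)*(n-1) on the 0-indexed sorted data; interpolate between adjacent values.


Sorted: 12, 14, 34, 41, 65, 70, 78, 79, 81, 86
n = 10
Index = 90/100 * 9 = 8.1000
Lower = data[8] = 81, Upper = data[9] = 86
P90 = 81 + 0.1000*(5) = 81.5000

P90 = 81.5000
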